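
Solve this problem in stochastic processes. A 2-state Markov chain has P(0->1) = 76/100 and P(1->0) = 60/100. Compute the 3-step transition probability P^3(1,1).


Computing P^3 by matrix multiplication.
P = [[0.2400, 0.7600], [0.6000, 0.4000]]
After raising P to the power 3:
P^3(1,1) = 0.5382

0.5382


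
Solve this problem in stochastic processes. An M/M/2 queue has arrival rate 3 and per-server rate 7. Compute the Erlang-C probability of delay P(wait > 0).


a = lambda/mu = 0.4286
rho = a/c = 0.2143
Erlang-C formula applied:
C(c,a) = 0.0756

0.0756


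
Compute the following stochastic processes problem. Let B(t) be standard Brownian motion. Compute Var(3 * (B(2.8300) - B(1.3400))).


Var(alpha*(B(t)-B(s))) = alpha^2 * (t-s)
= 3^2 * (2.8300 - 1.3400)
= 9 * 1.4900
= 13.4100

13.4100


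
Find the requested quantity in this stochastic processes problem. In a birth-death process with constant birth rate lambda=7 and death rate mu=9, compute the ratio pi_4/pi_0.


For birth-death process, pi_n/pi_0 = (lambda/mu)^n
= (7/9)^4
= 0.3660

0.3660


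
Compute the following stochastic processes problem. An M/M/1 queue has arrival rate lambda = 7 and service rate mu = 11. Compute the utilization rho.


rho = lambda/mu
= 7/11
= 0.6364

0.6364


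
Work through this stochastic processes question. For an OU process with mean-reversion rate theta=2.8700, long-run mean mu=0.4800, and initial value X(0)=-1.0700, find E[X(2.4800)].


E[X(t)] = mu + (X(0) - mu)*exp(-theta*t)
= 0.4800 + (-1.0700 - 0.4800)*exp(-2.8700*2.4800)
= 0.4800 + -1.5500 * 8.1071e-04
= 0.4787

0.4787


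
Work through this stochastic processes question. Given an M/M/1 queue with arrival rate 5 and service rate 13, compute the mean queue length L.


rho = 5/13 = 0.3846
L = rho/(1-rho)
= 0.3846/0.6154
= 0.6250

0.6250


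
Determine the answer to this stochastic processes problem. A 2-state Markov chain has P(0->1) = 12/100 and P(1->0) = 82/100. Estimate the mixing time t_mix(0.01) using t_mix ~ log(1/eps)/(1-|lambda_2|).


lambda_2 = |1 - p01 - p10| = |1 - 0.1200 - 0.8200| = 0.0600
t_mix ~ log(1/eps)/(1 - |lambda_2|)
= log(100)/(1 - 0.0600) = 4.6052/0.9400
= 4.8991

4.8991


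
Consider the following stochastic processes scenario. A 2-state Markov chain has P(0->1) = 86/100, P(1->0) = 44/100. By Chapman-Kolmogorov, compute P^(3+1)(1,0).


P^4 = P^3 * P^1
Computing via matrix multiplication of the transition matrix.
Entry (1,0) of P^4 = 0.3357

0.3357


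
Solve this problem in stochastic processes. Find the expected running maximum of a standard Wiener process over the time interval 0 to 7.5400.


E(max B(s)) = sqrt(2t/pi)
= sqrt(2*7.5400/pi)
= sqrt(4.8001)
= 2.1909

2.1909


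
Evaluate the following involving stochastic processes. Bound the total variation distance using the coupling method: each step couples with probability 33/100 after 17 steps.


TV distance bound <= (1-delta)^n
= (1 - 0.3300)^17
= 0.6700^17
= 0.0011

0.0011


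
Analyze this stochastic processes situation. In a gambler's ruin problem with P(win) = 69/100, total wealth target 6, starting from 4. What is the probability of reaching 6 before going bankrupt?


Gambler's ruin formula:
r = q/p = 0.3100/0.6900 = 0.4493
P(win) = (1 - r^i)/(1 - r^N)
= (1 - 0.4493^4)/(1 - 0.4493^6)
= 0.9672

0.9672


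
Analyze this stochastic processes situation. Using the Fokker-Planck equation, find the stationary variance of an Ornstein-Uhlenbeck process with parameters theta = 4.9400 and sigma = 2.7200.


Stationary variance = sigma^2 / (2*theta)
= 2.7200^2 / (2*4.9400)
= 7.3984 / 9.8800
= 0.7488

0.7488


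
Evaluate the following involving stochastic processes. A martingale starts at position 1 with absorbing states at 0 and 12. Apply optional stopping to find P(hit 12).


By optional stopping theorem: E(M at tau) = M(0) = 1
P(hit 12)*12 + P(hit 0)*0 = 1
P(hit 12) = (1 - 0)/(12 - 0) = 1/12 = 0.0833

0.0833


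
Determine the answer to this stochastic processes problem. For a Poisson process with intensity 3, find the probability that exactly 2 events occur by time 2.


P(N(t)=k) = (lambda*t)^k * exp(-lambda*t) / k!
lambda*t = 6
= 6^2 * exp(-6) / 2!
= 36 * 0.0025 / 2
= 0.0446

0.0446


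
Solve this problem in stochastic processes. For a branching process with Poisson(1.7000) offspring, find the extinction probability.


Since mu = 1.7000 > 1, extinction prob q < 1.
Solve s = exp(mu*(s-1)) iteratively.
q = 0.3088

0.3088


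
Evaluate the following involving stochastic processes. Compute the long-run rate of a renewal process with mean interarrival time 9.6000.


Long-run renewal rate = 1/E(X)
= 1/9.6000
= 0.1042

0.1042


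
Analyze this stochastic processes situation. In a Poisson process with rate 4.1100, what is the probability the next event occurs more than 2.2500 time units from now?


P(X > t) = exp(-lambda * t)
= exp(-4.1100 * 2.2500)
= exp(-9.2475) = 9.6352e-05

9.6352e-05


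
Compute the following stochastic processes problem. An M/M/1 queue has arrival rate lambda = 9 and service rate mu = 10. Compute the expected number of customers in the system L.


rho = 9/10 = 0.9000
L = rho/(1-rho)
= 0.9000/0.1000
= 9.0000

9.0000


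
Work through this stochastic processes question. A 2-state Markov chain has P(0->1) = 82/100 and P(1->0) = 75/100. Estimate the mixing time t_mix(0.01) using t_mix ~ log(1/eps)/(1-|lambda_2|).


lambda_2 = |1 - p01 - p10| = |1 - 0.8200 - 0.7500| = 0.5700
t_mix ~ log(1/eps)/(1 - |lambda_2|)
= log(100)/(1 - 0.5700) = 4.6052/0.4300
= 10.7097

10.7097


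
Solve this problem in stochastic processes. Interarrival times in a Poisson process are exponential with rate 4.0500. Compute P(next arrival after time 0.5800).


P(X > t) = exp(-lambda * t)
= exp(-4.0500 * 0.5800)
= exp(-2.3490) = 0.0955

0.0955


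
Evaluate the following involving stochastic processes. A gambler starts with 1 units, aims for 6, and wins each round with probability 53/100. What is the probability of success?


Gambler's ruin formula:
r = q/p = 0.4700/0.5300 = 0.8868
P(win) = (1 - r^i)/(1 - r^N)
= (1 - 0.8868^1)/(1 - 0.8868^6)
= 0.2204

0.2204


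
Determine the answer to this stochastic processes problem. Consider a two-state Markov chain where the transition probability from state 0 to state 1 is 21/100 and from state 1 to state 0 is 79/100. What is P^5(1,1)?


Computing P^5 by matrix multiplication.
P = [[0.7900, 0.2100], [0.7900, 0.2100]]
After raising P to the power 5:
P^5(1,1) = 0.2100

0.2100


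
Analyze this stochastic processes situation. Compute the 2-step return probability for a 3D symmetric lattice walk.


P(return in 2 steps) = P(reverse first step) = 1/(2d)
= 1/6
= 0.1667

0.1667


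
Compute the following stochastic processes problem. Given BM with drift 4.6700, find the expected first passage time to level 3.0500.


Expected first passage time = a/mu
= 3.0500/4.6700
= 0.6531

0.6531


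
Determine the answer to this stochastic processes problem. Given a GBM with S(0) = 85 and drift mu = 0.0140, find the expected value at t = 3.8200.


E[S(t)] = S(0) * exp(mu * t)
= 85 * exp(0.0140 * 3.8200)
= 85 * 1.0549
= 89.6696

89.6696


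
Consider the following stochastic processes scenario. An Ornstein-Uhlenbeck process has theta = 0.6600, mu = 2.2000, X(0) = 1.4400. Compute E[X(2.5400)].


E[X(t)] = mu + (X(0) - mu)*exp(-theta*t)
= 2.2000 + (1.4400 - 2.2000)*exp(-0.6600*2.5400)
= 2.2000 + -0.7600 * 0.1870
= 2.0578

2.0578


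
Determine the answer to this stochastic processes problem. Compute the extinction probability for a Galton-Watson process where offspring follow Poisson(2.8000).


Since mu = 2.8000 > 1, extinction prob q < 1.
Solve s = exp(mu*(s-1)) iteratively.
q = 0.0750

0.0750


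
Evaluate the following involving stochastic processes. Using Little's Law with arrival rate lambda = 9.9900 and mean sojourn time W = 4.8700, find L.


Little's Law: L = lambda * W
= 9.9900 * 4.8700
= 48.6513

48.6513


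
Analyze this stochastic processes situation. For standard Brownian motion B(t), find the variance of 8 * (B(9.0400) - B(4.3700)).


Var(alpha*(B(t)-B(s))) = alpha^2 * (t-s)
= 8^2 * (9.0400 - 4.3700)
= 64 * 4.6700
= 298.8800

298.8800


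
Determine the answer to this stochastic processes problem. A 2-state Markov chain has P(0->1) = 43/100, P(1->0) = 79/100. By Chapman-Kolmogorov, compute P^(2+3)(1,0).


P^5 = P^2 * P^3
Computing via matrix multiplication of the transition matrix.
Entry (1,0) of P^5 = 0.6479

0.6479


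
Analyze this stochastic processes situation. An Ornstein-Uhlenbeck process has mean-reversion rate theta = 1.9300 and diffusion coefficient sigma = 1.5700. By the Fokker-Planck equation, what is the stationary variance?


Stationary variance = sigma^2 / (2*theta)
= 1.5700^2 / (2*1.9300)
= 2.4649 / 3.8600
= 0.6386

0.6386


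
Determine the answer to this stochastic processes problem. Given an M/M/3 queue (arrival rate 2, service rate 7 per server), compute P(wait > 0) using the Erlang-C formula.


a = lambda/mu = 0.2857
rho = a/c = 0.0952
Erlang-C formula applied:
C(c,a) = 0.0032

0.0032


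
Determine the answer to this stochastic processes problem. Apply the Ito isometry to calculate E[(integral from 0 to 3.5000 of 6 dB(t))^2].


By Ito isometry: E[(int f dB)^2] = int f^2 dt
= 6^2 * 3.5000
= 36 * 3.5000 = 126.0000

126.0000


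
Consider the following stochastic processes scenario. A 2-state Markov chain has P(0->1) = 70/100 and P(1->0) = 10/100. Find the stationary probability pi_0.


Stationary distribution: pi_0 = p10/(p01+p10), pi_1 = p01/(p01+p10)
p01 = 0.7000, p10 = 0.1000
pi_0 = 0.1250

0.1250


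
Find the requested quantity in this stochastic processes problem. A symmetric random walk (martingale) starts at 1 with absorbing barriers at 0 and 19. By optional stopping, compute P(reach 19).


By optional stopping theorem: E(M at tau) = M(0) = 1
P(hit 19)*19 + P(hit 0)*0 = 1
P(hit 19) = (1 - 0)/(19 - 0) = 1/19 = 0.0526

0.0526


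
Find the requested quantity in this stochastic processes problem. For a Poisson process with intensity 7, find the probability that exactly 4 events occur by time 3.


P(N(t)=k) = (lambda*t)^k * exp(-lambda*t) / k!
lambda*t = 21
= 21^4 * exp(-21) / 4!
= 194481 * 7.5826e-10 / 24
= 6.1444e-06

6.1444e-06


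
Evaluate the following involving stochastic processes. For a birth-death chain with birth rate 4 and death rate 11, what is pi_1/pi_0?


For birth-death process, pi_n/pi_0 = (lambda/mu)^n
= (4/11)^1
= 0.3636

0.3636


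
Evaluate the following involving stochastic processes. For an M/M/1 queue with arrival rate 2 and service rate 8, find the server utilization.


rho = lambda/mu
= 2/8
= 0.2500

0.2500


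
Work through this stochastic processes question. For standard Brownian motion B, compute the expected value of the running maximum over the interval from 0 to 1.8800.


E(max B(s)) = sqrt(2t/pi)
= sqrt(2*1.8800/pi)
= sqrt(1.1968)
= 1.0940

1.0940


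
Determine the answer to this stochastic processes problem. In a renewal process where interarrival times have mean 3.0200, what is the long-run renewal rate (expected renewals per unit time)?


Long-run renewal rate = 1/E(X)
= 1/3.0200
= 0.3311

0.3311


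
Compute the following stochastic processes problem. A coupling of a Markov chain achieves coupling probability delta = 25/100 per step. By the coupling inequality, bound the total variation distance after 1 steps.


TV distance bound <= (1-delta)^n
= (1 - 0.2500)^1
= 0.7500^1
= 0.7500

0.7500


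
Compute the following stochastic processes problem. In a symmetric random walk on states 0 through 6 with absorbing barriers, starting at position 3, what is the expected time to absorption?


For symmetric RW on 0,...,N with absorbing barriers, E(i) = i*(N-i)
E(3) = 3 * 3 = 9

9


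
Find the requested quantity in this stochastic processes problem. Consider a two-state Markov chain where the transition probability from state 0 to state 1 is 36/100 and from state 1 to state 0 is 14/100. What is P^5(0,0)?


Computing P^5 by matrix multiplication.
P = [[0.6400, 0.3600], [0.1400, 0.8600]]
After raising P to the power 5:
P^5(0,0) = 0.3025

0.3025


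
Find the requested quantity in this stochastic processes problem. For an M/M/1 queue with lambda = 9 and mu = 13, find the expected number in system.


rho = 9/13 = 0.6923
L = rho/(1-rho)
= 0.6923/0.3077
= 2.2500

2.2500


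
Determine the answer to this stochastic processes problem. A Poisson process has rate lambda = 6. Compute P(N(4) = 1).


P(N(t)=k) = (lambda*t)^k * exp(-lambda*t) / k!
lambda*t = 24
= 24^1 * exp(-24) / 1!
= 24 * 3.7751e-11 / 1
= 9.0603e-10

9.0603e-10


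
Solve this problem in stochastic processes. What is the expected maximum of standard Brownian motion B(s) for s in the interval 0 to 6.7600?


E(max B(s)) = sqrt(2t/pi)
= sqrt(2*6.7600/pi)
= sqrt(4.3035)
= 2.0745

2.0745


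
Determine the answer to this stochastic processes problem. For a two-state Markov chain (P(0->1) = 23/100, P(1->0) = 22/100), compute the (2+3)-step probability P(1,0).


P^5 = P^2 * P^3
Computing via matrix multiplication of the transition matrix.
Entry (1,0) of P^5 = 0.4643

0.4643


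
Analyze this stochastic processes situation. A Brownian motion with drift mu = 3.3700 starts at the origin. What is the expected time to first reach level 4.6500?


Expected first passage time = a/mu
= 4.6500/3.3700
= 1.3798

1.3798


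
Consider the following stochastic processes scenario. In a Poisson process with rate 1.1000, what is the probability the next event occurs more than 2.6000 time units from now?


P(X > t) = exp(-lambda * t)
= exp(-1.1000 * 2.6000)
= exp(-2.8600) = 0.0573

0.0573


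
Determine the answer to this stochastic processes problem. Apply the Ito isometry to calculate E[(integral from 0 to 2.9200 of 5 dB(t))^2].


By Ito isometry: E[(int f dB)^2] = int f^2 dt
= 5^2 * 2.9200
= 25 * 2.9200 = 73.0000

73.0000


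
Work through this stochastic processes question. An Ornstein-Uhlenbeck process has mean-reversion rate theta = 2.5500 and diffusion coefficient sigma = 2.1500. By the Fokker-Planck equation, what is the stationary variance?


Stationary variance = sigma^2 / (2*theta)
= 2.1500^2 / (2*2.5500)
= 4.6225 / 5.1000
= 0.9064

0.9064


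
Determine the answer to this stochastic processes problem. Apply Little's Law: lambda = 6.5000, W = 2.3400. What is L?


Little's Law: L = lambda * W
= 6.5000 * 2.3400
= 15.2100

15.2100


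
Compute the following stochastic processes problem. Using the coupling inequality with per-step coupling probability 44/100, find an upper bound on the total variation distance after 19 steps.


TV distance bound <= (1-delta)^n
= (1 - 0.4400)^19
= 0.5600^19
= 1.6428e-05

1.6428e-05


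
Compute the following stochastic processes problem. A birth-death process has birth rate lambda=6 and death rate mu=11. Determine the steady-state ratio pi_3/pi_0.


For birth-death process, pi_n/pi_0 = (lambda/mu)^n
= (6/11)^3
= 0.1623

0.1623


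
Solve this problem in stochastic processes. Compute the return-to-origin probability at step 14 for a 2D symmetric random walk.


P = C(14,7)^2 / 4^14
= 3432^2 / 268435456
= 11778624 / 268435456
= 0.0439

0.0439


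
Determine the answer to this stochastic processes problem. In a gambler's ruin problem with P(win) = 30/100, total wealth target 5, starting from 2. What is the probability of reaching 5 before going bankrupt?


Gambler's ruin formula:
r = q/p = 0.7000/0.3000 = 2.3333
P(win) = (1 - r^i)/(1 - r^N)
= (1 - 2.3333^2)/(1 - 2.3333^5)
= 0.0652

0.0652


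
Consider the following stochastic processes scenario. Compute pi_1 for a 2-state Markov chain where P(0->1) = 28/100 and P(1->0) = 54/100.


Stationary distribution: pi_0 = p10/(p01+p10), pi_1 = p01/(p01+p10)
p01 = 0.2800, p10 = 0.5400
pi_1 = 0.3415

0.3415


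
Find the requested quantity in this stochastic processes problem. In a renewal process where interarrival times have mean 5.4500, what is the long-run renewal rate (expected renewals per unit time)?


Long-run renewal rate = 1/E(X)
= 1/5.4500
= 0.1835

0.1835


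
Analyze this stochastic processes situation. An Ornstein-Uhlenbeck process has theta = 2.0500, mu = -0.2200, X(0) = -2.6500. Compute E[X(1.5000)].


E[X(t)] = mu + (X(0) - mu)*exp(-theta*t)
= -0.2200 + (-2.6500 - -0.2200)*exp(-2.0500*1.5000)
= -0.2200 + -2.4300 * 0.0462
= -0.3322

-0.3322


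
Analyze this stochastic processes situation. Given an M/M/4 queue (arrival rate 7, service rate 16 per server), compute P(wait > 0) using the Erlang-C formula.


a = lambda/mu = 0.4375
rho = a/c = 0.1094
Erlang-C formula applied:
C(c,a) = 0.0011

0.0011


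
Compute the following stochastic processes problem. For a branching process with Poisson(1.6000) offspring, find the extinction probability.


Since mu = 1.6000 > 1, extinction prob q < 1.
Solve s = exp(mu*(s-1)) iteratively.
q = 0.3580

0.3580


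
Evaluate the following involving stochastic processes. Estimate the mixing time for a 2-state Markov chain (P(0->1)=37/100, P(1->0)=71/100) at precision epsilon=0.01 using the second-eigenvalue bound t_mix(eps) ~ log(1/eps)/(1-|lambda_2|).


lambda_2 = |1 - p01 - p10| = |1 - 0.3700 - 0.7100| = 0.0800
t_mix ~ log(1/eps)/(1 - |lambda_2|)
= log(100)/(1 - 0.0800) = 4.6052/0.9200
= 5.0056

5.0056


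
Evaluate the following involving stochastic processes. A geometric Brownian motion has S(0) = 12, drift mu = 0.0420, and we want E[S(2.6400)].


E[S(t)] = S(0) * exp(mu * t)
= 12 * exp(0.0420 * 2.6400)
= 12 * 1.1173
= 13.4071

13.4071


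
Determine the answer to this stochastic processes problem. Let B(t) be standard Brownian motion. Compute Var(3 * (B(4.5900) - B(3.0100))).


Var(alpha*(B(t)-B(s))) = alpha^2 * (t-s)
= 3^2 * (4.5900 - 3.0100)
= 9 * 1.5800
= 14.2200

14.2200


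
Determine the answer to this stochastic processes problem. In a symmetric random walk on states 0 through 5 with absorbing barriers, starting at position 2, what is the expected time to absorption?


For symmetric RW on 0,...,N with absorbing barriers, E(i) = i*(N-i)
E(2) = 2 * 3 = 6

6


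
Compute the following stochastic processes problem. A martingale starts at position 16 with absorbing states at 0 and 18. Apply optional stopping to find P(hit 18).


By optional stopping theorem: E(M at tau) = M(0) = 16
P(hit 18)*18 + P(hit 0)*0 = 16
P(hit 18) = (16 - 0)/(18 - 0) = 8/9 = 0.8889

0.8889


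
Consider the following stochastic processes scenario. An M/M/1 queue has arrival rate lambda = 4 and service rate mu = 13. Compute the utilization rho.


rho = lambda/mu
= 4/13
= 0.3077

0.3077


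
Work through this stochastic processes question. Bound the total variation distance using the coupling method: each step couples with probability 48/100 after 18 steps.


TV distance bound <= (1-delta)^n
= (1 - 0.4800)^18
= 0.5200^18
= 7.7279e-06

7.7279e-06


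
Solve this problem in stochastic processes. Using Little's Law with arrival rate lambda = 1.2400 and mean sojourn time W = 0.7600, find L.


Little's Law: L = lambda * W
= 1.2400 * 0.7600
= 0.9424

0.9424


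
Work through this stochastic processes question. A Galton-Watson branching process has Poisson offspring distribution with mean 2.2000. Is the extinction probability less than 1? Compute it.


Since mu = 2.2000 > 1, extinction prob q < 1.
Solve s = exp(mu*(s-1)) iteratively.
q = 0.1563

0.1563


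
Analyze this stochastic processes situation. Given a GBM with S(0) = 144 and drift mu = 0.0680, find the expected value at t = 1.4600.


E[S(t)] = S(0) * exp(mu * t)
= 144 * exp(0.0680 * 1.4600)
= 144 * 1.1044
= 159.0301

159.0301


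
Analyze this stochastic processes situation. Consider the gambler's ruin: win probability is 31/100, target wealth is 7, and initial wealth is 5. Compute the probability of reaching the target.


Gambler's ruin formula:
r = q/p = 0.6900/0.3100 = 2.2258
P(win) = (1 - r^i)/(1 - r^N)
= (1 - 2.2258^5)/(1 - 2.2258^7)
= 0.1989

0.1989


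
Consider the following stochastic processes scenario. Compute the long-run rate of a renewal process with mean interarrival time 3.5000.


Long-run renewal rate = 1/E(X)
= 1/3.5000
= 0.2857

0.2857


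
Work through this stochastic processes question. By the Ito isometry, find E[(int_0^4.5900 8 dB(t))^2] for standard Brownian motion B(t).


By Ito isometry: E[(int f dB)^2] = int f^2 dt
= 8^2 * 4.5900
= 64 * 4.5900 = 293.7600

293.7600


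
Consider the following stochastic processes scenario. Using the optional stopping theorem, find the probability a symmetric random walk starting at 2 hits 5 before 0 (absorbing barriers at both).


By optional stopping theorem: E(M at tau) = M(0) = 2
P(hit 5)*5 + P(hit 0)*0 = 2
P(hit 5) = (2 - 0)/(5 - 0) = 2/5 = 0.4000

0.4000


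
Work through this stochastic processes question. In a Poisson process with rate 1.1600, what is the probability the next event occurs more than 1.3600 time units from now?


P(X > t) = exp(-lambda * t)
= exp(-1.1600 * 1.3600)
= exp(-1.5776) = 0.2065

0.2065


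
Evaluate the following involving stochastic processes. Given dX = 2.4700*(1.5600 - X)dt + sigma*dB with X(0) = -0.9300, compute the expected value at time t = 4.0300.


E[X(t)] = mu + (X(0) - mu)*exp(-theta*t)
= 1.5600 + (-0.9300 - 1.5600)*exp(-2.4700*4.0300)
= 1.5600 + -2.4900 * 4.7532e-05
= 1.5599

1.5599


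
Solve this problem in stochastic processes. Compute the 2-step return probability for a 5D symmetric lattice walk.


P(return in 2 steps) = P(reverse first step) = 1/(2d)
= 1/10
= 0.1000

0.1000


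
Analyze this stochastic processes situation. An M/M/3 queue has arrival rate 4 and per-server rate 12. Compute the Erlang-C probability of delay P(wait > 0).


a = lambda/mu = 0.3333
rho = a/c = 0.1111
Erlang-C formula applied:
C(c,a) = 0.0050

0.0050


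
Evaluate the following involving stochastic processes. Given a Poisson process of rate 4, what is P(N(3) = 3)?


P(N(t)=k) = (lambda*t)^k * exp(-lambda*t) / k!
lambda*t = 12
= 12^3 * exp(-12) / 3!
= 1728 * 6.1442e-06 / 6
= 0.0018

0.0018


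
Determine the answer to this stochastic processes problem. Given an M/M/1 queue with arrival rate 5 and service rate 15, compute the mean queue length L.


rho = 5/15 = 0.3333
L = rho/(1-rho)
= 0.3333/0.6667
= 0.5000

0.5000


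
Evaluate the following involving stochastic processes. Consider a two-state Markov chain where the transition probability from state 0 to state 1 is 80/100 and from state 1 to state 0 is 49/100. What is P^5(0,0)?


Computing P^5 by matrix multiplication.
P = [[0.2000, 0.8000], [0.4900, 0.5100]]
After raising P to the power 5:
P^5(0,0) = 0.3786

0.3786


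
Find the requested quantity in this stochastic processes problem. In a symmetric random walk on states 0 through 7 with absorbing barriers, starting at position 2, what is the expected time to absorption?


For symmetric RW on 0,...,N with absorbing barriers, E(i) = i*(N-i)
E(2) = 2 * 5 = 10

10


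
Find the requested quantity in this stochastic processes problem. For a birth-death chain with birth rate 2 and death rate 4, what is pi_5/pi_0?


For birth-death process, pi_n/pi_0 = (lambda/mu)^n
= (2/4)^5
= 0.0312

0.0312


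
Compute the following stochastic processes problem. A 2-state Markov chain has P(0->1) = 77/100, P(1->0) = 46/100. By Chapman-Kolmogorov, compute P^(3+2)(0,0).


P^5 = P^3 * P^2
Computing via matrix multiplication of the transition matrix.
Entry (0,0) of P^5 = 0.3736

0.3736


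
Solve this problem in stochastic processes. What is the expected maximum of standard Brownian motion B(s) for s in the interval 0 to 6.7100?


E(max B(s)) = sqrt(2t/pi)
= sqrt(2*6.7100/pi)
= sqrt(4.2717)
= 2.0668

2.0668


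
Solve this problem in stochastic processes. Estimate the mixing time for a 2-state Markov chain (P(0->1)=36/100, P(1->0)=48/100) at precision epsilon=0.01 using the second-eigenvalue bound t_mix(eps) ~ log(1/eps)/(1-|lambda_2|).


lambda_2 = |1 - p01 - p10| = |1 - 0.3600 - 0.4800| = 0.1600
t_mix ~ log(1/eps)/(1 - |lambda_2|)
= log(100)/(1 - 0.1600) = 4.6052/0.8400
= 5.4823

5.4823


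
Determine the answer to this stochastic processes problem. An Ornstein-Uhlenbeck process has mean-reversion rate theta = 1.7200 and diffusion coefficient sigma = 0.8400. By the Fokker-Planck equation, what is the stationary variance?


Stationary variance = sigma^2 / (2*theta)
= 0.8400^2 / (2*1.7200)
= 0.7056 / 3.4400
= 0.2051

0.2051


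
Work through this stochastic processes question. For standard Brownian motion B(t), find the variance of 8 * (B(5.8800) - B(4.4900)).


Var(alpha*(B(t)-B(s))) = alpha^2 * (t-s)
= 8^2 * (5.8800 - 4.4900)
= 64 * 1.3900
= 88.9600

88.9600


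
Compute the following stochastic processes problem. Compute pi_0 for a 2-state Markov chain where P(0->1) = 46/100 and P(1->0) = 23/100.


Stationary distribution: pi_0 = p10/(p01+p10), pi_1 = p01/(p01+p10)
p01 = 0.4600, p10 = 0.2300
pi_0 = 0.3333

0.3333


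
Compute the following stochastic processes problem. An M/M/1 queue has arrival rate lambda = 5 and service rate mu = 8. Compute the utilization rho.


rho = lambda/mu
= 5/8
= 0.6250

0.6250


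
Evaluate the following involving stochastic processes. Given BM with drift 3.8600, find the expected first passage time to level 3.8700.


Expected first passage time = a/mu
= 3.8700/3.8600
= 1.0026

1.0026


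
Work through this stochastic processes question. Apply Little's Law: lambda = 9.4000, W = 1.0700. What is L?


Little's Law: L = lambda * W
= 9.4000 * 1.0700
= 10.0580

10.0580


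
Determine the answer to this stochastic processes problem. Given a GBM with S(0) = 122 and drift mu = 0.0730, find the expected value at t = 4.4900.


E[S(t)] = S(0) * exp(mu * t)
= 122 * exp(0.0730 * 4.4900)
= 122 * 1.3879
= 169.3201

169.3201


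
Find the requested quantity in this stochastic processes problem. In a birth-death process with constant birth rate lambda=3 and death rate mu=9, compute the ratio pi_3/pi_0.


For birth-death process, pi_n/pi_0 = (lambda/mu)^n
= (3/9)^3
= 0.0370

0.0370


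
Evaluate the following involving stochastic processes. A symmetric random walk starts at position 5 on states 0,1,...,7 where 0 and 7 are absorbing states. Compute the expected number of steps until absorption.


For symmetric RW on 0,...,N with absorbing barriers, E(i) = i*(N-i)
E(5) = 5 * 2 = 10

10


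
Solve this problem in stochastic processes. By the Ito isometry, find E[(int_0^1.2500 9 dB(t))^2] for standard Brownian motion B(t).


By Ito isometry: E[(int f dB)^2] = int f^2 dt
= 9^2 * 1.2500
= 81 * 1.2500 = 101.2500

101.2500


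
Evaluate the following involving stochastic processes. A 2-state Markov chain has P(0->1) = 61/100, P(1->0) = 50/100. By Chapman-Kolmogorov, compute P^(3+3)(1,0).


P^6 = P^3 * P^3
Computing via matrix multiplication of the transition matrix.
Entry (1,0) of P^6 = 0.4504

0.4504


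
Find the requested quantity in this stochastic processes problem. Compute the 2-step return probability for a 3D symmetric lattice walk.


P(return in 2 steps) = P(reverse first step) = 1/(2d)
= 1/6
= 0.1667

0.1667


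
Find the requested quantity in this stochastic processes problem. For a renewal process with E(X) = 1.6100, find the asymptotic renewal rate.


Long-run renewal rate = 1/E(X)
= 1/1.6100
= 0.6211

0.6211


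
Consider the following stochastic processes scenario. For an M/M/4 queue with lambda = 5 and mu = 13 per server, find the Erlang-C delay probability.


a = lambda/mu = 0.3846
rho = a/c = 0.0962
Erlang-C formula applied:
C(c,a) = 6.8669e-04

6.8669e-04


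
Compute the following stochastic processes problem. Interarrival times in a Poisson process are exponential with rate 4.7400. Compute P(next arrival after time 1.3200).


P(X > t) = exp(-lambda * t)
= exp(-4.7400 * 1.3200)
= exp(-6.2568) = 0.0019

0.0019


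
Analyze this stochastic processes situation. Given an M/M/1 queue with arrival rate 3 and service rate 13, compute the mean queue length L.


rho = 3/13 = 0.2308
L = rho/(1-rho)
= 0.2308/0.7692
= 0.3000

0.3000


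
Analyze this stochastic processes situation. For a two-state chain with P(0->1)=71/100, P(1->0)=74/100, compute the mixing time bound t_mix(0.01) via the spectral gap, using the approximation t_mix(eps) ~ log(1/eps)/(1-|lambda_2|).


lambda_2 = |1 - p01 - p10| = |1 - 0.7100 - 0.7400| = 0.4500
t_mix ~ log(1/eps)/(1 - |lambda_2|)
= log(100)/(1 - 0.4500) = 4.6052/0.5500
= 8.3730

8.3730


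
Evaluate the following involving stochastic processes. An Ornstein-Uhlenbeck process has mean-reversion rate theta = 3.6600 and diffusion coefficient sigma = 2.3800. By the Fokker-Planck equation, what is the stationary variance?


Stationary variance = sigma^2 / (2*theta)
= 2.3800^2 / (2*3.6600)
= 5.6644 / 7.3200
= 0.7738

0.7738


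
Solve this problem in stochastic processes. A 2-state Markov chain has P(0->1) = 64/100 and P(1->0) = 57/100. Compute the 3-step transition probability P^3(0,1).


Computing P^3 by matrix multiplication.
P = [[0.3600, 0.6400], [0.5700, 0.4300]]
After raising P to the power 3:
P^3(0,1) = 0.5338

0.5338


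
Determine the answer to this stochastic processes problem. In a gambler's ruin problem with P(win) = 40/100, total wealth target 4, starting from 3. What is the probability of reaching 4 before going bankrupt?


Gambler's ruin formula:
r = q/p = 0.6000/0.4000 = 1.5000
P(win) = (1 - r^i)/(1 - r^N)
= (1 - 1.5000^3)/(1 - 1.5000^4)
= 0.5846

0.5846


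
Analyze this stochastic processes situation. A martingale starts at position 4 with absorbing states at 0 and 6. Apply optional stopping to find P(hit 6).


By optional stopping theorem: E(M at tau) = M(0) = 4
P(hit 6)*6 + P(hit 0)*0 = 4
P(hit 6) = (4 - 0)/(6 - 0) = 2/3 = 0.6667

0.6667


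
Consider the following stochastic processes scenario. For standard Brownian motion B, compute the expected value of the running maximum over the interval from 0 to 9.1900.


E(max B(s)) = sqrt(2t/pi)
= sqrt(2*9.1900/pi)
= sqrt(5.8505)
= 2.4188

2.4188


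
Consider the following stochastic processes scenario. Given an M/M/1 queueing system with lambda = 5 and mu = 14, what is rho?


rho = lambda/mu
= 5/14
= 0.3571

0.3571


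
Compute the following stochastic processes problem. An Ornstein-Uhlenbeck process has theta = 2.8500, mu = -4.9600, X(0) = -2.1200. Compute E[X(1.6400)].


E[X(t)] = mu + (X(0) - mu)*exp(-theta*t)
= -4.9600 + (-2.1200 - -4.9600)*exp(-2.8500*1.6400)
= -4.9600 + 2.8400 * 0.0093
= -4.9335

-4.9335


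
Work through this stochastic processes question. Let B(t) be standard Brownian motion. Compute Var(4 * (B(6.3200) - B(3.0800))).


Var(alpha*(B(t)-B(s))) = alpha^2 * (t-s)
= 4^2 * (6.3200 - 3.0800)
= 16 * 3.2400
= 51.8400

51.8400


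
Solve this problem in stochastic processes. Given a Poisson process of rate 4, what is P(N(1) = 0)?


P(N(t)=k) = (lambda*t)^k * exp(-lambda*t) / k!
lambda*t = 4
= 4^0 * exp(-4) / 0!
= 1 * 0.0183 / 1
= 0.0183

0.0183


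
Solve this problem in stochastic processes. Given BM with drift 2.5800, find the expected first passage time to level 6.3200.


Expected first passage time = a/mu
= 6.3200/2.5800
= 2.4496

2.4496


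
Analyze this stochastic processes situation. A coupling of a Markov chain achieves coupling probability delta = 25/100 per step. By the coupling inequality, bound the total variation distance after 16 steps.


TV distance bound <= (1-delta)^n
= (1 - 0.2500)^16
= 0.7500^16
= 0.0100

0.0100


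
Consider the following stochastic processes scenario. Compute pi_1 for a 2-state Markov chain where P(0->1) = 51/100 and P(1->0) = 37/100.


Stationary distribution: pi_0 = p10/(p01+p10), pi_1 = p01/(p01+p10)
p01 = 0.5100, p10 = 0.3700
pi_1 = 0.5795

0.5795


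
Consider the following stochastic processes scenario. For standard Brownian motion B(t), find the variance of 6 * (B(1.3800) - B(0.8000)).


Var(alpha*(B(t)-B(s))) = alpha^2 * (t-s)
= 6^2 * (1.3800 - 0.8000)
= 36 * 0.5800
= 20.8800

20.8800


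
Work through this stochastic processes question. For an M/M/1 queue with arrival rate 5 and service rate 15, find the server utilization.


rho = lambda/mu
= 5/15
= 0.3333

0.3333


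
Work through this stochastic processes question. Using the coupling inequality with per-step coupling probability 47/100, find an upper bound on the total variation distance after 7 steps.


TV distance bound <= (1-delta)^n
= (1 - 0.4700)^7
= 0.5300^7
= 0.0117

0.0117


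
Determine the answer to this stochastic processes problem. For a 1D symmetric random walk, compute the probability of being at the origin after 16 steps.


P(S(16) = 0) = C(16,8) / 4^8
= 12870 / 65536
= 0.1964

0.1964


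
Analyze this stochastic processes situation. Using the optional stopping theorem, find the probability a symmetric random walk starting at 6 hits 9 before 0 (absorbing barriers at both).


By optional stopping theorem: E(M at tau) = M(0) = 6
P(hit 9)*9 + P(hit 0)*0 = 6
P(hit 9) = (6 - 0)/(9 - 0) = 2/3 = 0.6667

0.6667


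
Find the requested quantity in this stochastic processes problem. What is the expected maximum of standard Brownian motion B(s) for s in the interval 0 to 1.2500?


E(max B(s)) = sqrt(2t/pi)
= sqrt(2*1.2500/pi)
= sqrt(0.7958)
= 0.8921

0.8921


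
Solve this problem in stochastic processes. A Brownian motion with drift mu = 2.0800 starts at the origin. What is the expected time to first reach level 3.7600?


Expected first passage time = a/mu
= 3.7600/2.0800
= 1.8077

1.8077


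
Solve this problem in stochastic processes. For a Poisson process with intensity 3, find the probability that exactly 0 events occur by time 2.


P(N(t)=k) = (lambda*t)^k * exp(-lambda*t) / k!
lambda*t = 6
= 6^0 * exp(-6) / 0!
= 1 * 0.0025 / 1
= 0.0025

0.0025


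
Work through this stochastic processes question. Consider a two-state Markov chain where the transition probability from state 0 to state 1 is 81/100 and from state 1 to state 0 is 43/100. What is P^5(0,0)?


Computing P^5 by matrix multiplication.
P = [[0.1900, 0.8100], [0.4300, 0.5700]]
After raising P to the power 5:
P^5(0,0) = 0.3463

0.3463


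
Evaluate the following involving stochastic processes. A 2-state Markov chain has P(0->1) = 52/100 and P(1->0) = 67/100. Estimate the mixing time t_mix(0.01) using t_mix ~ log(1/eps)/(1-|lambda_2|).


lambda_2 = |1 - p01 - p10| = |1 - 0.5200 - 0.6700| = 0.1900
t_mix ~ log(1/eps)/(1 - |lambda_2|)
= log(100)/(1 - 0.1900) = 4.6052/0.8100
= 5.6854

5.6854


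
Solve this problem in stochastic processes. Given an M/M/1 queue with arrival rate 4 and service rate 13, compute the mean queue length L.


rho = 4/13 = 0.3077
L = rho/(1-rho)
= 0.3077/0.6923
= 0.4444

0.4444


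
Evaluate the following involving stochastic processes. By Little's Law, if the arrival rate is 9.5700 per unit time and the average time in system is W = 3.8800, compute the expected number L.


Little's Law: L = lambda * W
= 9.5700 * 3.8800
= 37.1316

37.1316


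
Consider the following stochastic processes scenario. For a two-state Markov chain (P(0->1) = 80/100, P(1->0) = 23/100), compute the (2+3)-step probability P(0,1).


P^5 = P^2 * P^3
Computing via matrix multiplication of the transition matrix.
Entry (0,1) of P^5 = 0.7767

0.7767


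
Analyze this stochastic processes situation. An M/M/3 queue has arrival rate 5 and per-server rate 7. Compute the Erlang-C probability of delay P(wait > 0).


a = lambda/mu = 0.7143
rho = a/c = 0.2381
Erlang-C formula applied:
C(c,a) = 0.0389

0.0389


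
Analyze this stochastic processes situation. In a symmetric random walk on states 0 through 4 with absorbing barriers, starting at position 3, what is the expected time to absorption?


For symmetric RW on 0,...,N with absorbing barriers, E(i) = i*(N-i)
E(3) = 3 * 1 = 3

3


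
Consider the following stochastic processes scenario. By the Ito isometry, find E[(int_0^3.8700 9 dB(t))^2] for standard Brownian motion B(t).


By Ito isometry: E[(int f dB)^2] = int f^2 dt
= 9^2 * 3.8700
= 81 * 3.8700 = 313.4700

313.4700


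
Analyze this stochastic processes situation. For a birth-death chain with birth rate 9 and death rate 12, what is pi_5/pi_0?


For birth-death process, pi_n/pi_0 = (lambda/mu)^n
= (9/12)^5
= 0.2373

0.2373


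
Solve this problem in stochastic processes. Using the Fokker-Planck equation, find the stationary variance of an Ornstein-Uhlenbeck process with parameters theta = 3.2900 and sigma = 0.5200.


Stationary variance = sigma^2 / (2*theta)
= 0.5200^2 / (2*3.2900)
= 0.2704 / 6.5800
= 0.0411

0.0411


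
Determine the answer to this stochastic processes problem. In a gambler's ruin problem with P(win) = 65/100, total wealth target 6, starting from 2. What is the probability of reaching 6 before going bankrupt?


Gambler's ruin formula:
r = q/p = 0.3500/0.6500 = 0.5385
P(win) = (1 - r^i)/(1 - r^N)
= (1 - 0.5385^2)/(1 - 0.5385^6)
= 0.7278

0.7278


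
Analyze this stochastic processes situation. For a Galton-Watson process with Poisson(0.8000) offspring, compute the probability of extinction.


Since mu = 0.8000 <= 1, extinction probability = 1.

1.0000


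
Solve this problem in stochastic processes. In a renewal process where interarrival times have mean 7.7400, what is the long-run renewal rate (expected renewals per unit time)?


Long-run renewal rate = 1/E(X)
= 1/7.7400
= 0.1292

0.1292


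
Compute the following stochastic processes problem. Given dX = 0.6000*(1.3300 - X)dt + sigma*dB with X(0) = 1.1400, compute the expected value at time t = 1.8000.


E[X(t)] = mu + (X(0) - mu)*exp(-theta*t)
= 1.3300 + (1.1400 - 1.3300)*exp(-0.6000*1.8000)
= 1.3300 + -0.1900 * 0.3396
= 1.2655

1.2655


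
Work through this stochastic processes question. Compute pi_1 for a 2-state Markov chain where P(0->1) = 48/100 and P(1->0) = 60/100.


Stationary distribution: pi_0 = p10/(p01+p10), pi_1 = p01/(p01+p10)
p01 = 0.4800, p10 = 0.6000
pi_1 = 0.4444

0.4444


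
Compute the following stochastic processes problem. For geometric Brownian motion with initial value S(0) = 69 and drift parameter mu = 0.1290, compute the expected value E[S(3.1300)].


E[S(t)] = S(0) * exp(mu * t)
= 69 * exp(0.1290 * 3.1300)
= 69 * 1.4975
= 103.3247

103.3247


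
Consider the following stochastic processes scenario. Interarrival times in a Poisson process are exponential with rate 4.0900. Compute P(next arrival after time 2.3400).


P(X > t) = exp(-lambda * t)
= exp(-4.0900 * 2.3400)
= exp(-9.5706) = 6.9750e-05

6.9750e-05


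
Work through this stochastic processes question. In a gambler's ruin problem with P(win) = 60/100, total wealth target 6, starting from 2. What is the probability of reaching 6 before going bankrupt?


Gambler's ruin formula:
r = q/p = 0.4000/0.6000 = 0.6667
P(win) = (1 - r^i)/(1 - r^N)
= (1 - 0.6667^2)/(1 - 0.6667^6)
= 0.6090

0.6090


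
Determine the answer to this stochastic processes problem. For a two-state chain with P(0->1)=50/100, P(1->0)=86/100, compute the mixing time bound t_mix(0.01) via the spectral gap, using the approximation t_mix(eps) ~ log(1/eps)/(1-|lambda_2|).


lambda_2 = |1 - p01 - p10| = |1 - 0.5000 - 0.8600| = 0.3600
t_mix ~ log(1/eps)/(1 - |lambda_2|)
= log(100)/(1 - 0.3600) = 4.6052/0.6400
= 7.1956

7.1956


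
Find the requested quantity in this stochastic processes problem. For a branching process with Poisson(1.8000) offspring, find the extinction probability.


Since mu = 1.8000 > 1, extinction prob q < 1.
Solve s = exp(mu*(s-1)) iteratively.
q = 0.2676

0.2676
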